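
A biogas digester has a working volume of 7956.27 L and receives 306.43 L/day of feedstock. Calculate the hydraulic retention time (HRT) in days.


HRT = V / Q
= 7956.27 / 306.43
= 25.9644 days

25.9644 days


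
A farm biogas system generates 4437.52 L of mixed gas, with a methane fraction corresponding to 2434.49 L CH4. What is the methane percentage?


CH4% = V_CH4 / V_total * 100
= 2434.49 / 4437.52 * 100
= 54.8615%

54.8615%


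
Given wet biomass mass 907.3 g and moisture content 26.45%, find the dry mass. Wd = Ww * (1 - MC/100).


Wd = Ww * (1 - MC/100)
= 907.3 * (1 - 26.45/100)
= 667.3192 g

667.3192 g


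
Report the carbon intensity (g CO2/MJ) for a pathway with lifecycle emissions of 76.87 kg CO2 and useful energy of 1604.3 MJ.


CI = CO2 * 1000 / E
= 76.87 * 1000 / 1604.3
= 47.9150 g CO2/MJ

47.9150 g CO2/MJ


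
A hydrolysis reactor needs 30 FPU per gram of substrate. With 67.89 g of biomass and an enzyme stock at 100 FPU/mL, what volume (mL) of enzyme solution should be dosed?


V = dosage * m_sub / activity
V = 30 * 67.89 / 100
V = 20.3670 mL

20.3670 mL


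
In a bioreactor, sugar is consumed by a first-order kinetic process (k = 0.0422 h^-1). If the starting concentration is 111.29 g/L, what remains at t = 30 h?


S = S0 * exp(-k * t)
S = 111.29 * exp(-0.0422 * 30)
S = 31.3790 g/L

31.3790 g/L


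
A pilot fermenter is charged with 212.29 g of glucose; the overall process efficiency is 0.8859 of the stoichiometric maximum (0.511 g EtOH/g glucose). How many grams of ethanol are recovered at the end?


Actual ethanol: m = 0.511 * 212.29 * 0.8859
m = 96.1026 g

96.1026 g


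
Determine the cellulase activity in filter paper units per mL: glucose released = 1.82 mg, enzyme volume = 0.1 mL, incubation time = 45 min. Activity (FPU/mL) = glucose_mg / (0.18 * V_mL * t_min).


Activity = glucose_mg / (0.18 mg/umol * V_mL * t_min)
= 1.82 / (0.18 * 0.1 * 45)
= 2.2469 FPU/mL

2.2469 FPU/mL


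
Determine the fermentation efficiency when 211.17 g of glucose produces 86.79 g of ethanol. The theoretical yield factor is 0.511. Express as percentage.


Fermentation efficiency = (actual / (0.511 * glucose)) * 100
= (86.79 / (0.511 * 211.17)) * 100
= 80.4297%

80.4297%


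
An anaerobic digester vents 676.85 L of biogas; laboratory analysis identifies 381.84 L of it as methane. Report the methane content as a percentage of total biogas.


CH4% = V_CH4 / V_total * 100
= 381.84 / 676.85 * 100
= 56.4143%

56.4143%


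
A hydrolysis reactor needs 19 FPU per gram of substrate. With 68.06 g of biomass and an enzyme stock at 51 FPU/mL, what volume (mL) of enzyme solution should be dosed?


V = dosage * m_sub / activity
V = 19 * 68.06 / 51
V = 25.3557 mL

25.3557 mL


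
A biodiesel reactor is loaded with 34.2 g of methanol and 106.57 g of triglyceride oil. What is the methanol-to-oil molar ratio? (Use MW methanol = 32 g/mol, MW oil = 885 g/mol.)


Molar ratio = n_MeOH / n_oil = (MeOH/32) / (oil/885) = (MeOH * 885) / (32 * oil)
= (34.2 * 885) / (32 * 106.57)
= 8.8753

8.8753


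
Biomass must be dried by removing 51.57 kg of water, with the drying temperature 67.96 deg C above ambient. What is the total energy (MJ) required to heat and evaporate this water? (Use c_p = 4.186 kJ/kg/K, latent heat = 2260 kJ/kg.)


E = m_water * (4.186 * dT + 2260) / 1000
= 51.57 * (4.186 * 67.96 + 2260) / 1000
= 131.2189 MJ

131.2189 MJ


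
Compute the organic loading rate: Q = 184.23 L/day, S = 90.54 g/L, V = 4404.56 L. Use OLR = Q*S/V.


OLR = Q * S / V
= 184.23 * 90.54 / 4404.56
= 3.7870 g/L/day

3.7870 g/L/day


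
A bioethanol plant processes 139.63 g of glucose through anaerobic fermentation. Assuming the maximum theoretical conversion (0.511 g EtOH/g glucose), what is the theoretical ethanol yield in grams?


Theoretical ethanol yield: m_EtOH = 0.511 * m_glucose
m_EtOH = 0.511 * 139.63 = 71.3509 g

71.3509 g


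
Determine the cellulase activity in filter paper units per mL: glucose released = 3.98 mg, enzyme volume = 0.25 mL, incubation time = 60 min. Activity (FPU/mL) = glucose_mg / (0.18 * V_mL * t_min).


Activity = glucose_mg / (0.18 mg/umol * V_mL * t_min)
= 3.98 / (0.18 * 0.25 * 60)
= 1.4741 FPU/mL

1.4741 FPU/mL


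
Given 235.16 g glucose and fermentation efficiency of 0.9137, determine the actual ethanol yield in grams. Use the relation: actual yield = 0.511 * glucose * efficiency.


Actual ethanol: m = 0.511 * 235.16 * 0.9137
m = 109.7964 g

109.7964 g


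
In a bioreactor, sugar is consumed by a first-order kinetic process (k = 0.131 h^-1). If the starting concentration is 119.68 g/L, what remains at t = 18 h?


S = S0 * exp(-k * t)
S = 119.68 * exp(-0.131 * 18)
S = 11.3228 g/L

11.3228 g/L


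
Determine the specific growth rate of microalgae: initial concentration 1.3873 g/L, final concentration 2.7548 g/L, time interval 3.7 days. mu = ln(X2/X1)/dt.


mu = ln(X2/X1) / dt
= ln(2.7548/1.3873) / 3.7
= 0.1854 per day

0.1854 per day


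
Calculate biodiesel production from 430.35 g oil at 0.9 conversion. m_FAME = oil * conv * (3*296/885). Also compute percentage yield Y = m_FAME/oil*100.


m_FAME = oil * conv * (3 * 296 / 885) = oil * conv * (888/885)
= 430.35 * 0.9 * 888 / 885
= 388.6279 g
Y = m_FAME / oil * 100 = conv * (888/885) * 100
= 0.9 * 888 / 885 * 100
= 90.31%

388.6279 g FAME; Y = 90.31%


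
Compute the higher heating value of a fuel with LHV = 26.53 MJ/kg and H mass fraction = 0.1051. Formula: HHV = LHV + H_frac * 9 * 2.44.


HHV = LHV + H_frac * 9 * 2.44
= 26.53 + 0.1051 * 9 * 2.44
= 28.8380 MJ/kg

28.8380 MJ/kg


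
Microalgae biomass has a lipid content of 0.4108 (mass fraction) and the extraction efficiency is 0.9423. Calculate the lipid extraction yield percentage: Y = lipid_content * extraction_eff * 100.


Y = lipid_content * extraction_eff * 100
= 0.4108 * 0.9423 * 100
= 38.7097%

38.7097%


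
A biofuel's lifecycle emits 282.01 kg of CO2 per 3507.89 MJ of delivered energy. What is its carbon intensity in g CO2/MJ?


CI = CO2 * 1000 / E
= 282.01 * 1000 / 3507.89
= 80.3931 g CO2/MJ

80.3931 g CO2/MJ


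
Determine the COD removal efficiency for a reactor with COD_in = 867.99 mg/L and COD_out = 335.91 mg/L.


eta = (COD_in - COD_out) / COD_in * 100
= (867.99 - 335.91) / 867.99 * 100
= 61.3002%

61.3002%


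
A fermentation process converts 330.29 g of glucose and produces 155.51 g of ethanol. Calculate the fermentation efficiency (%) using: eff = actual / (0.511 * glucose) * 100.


Fermentation efficiency = (actual / (0.511 * glucose)) * 100
= (155.51 / (0.511 * 330.29)) * 100
= 92.1387%

92.1387%


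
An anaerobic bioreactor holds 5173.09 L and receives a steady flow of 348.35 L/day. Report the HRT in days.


HRT = V / Q
= 5173.09 / 348.35
= 14.8503 days

14.8503 days


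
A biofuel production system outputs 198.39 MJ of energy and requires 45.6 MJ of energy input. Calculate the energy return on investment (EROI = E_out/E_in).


EROI = E_out / E_in
= 198.39 / 45.6
= 4.3507

4.3507


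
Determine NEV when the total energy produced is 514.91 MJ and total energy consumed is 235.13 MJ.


NEV = E_out - E_in
= 514.91 - 235.13
= 279.7800 MJ

279.7800 MJ


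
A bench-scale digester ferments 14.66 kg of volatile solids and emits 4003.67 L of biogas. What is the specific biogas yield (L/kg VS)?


Y = V / VS
= 4003.67 / 14.66
= 273.1016 L/kg VS

273.1016 L/kg VS


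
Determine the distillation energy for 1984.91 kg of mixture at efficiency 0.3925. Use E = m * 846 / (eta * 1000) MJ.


E = m * 846 / (eta * 1000)
= 1984.91 * 846 / (0.3925 * 1000)
= 4278.3028 MJ

4278.3028 MJ


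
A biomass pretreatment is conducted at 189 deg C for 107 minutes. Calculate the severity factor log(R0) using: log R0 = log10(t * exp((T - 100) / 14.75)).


logR0 = log10(t * exp((T - 100) / 14.75))
= log10(107 * exp((189 - 100) / 14.75))
= 4.6499

4.6499


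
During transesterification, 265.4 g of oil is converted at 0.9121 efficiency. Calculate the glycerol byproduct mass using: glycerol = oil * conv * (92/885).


glycerol = oil * conv * (92/885)
= 265.4 * 0.9121 * 92 / 885
= 25.1645 g

25.1645 g


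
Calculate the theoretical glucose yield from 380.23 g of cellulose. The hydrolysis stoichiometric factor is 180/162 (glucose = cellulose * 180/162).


glucose = cellulose * 180/162
= 380.23 * 180/162
= 422.4778 g

422.4778 g


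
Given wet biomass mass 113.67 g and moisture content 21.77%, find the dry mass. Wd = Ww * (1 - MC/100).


Wd = Ww * (1 - MC/100)
= 113.67 * (1 - 21.77/100)
= 88.9240 g

88.9240 g


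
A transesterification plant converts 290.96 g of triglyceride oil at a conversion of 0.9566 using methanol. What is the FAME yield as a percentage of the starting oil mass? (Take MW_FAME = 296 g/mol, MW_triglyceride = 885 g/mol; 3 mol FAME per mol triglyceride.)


m_FAME = oil * conv * (3 * 296 / 885) = oil * conv * (888/885)
= 290.96 * 0.9566 * 888 / 885
= 279.2758 g
Y = m_FAME / oil * 100 = conv * (888/885) * 100
= 0.9566 * 888 / 885 * 100
= 95.98%

95.98%


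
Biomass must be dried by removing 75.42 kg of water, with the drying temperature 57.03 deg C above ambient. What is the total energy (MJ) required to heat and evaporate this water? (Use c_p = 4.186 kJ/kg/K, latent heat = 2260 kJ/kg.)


E = m_water * (4.186 * dT + 2260) / 1000
= 75.42 * (4.186 * 57.03 + 2260) / 1000
= 188.4540 MJ

188.4540 MJ


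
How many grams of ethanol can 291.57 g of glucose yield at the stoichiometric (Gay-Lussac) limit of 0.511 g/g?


Theoretical ethanol yield: m_EtOH = 0.511 * m_glucose
m_EtOH = 0.511 * 291.57 = 148.9923 g

148.9923 g


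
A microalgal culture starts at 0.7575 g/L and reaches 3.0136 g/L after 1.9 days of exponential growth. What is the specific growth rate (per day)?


mu = ln(X2/X1) / dt
= ln(3.0136/0.7575) / 1.9
= 0.7268 per day

0.7268 per day


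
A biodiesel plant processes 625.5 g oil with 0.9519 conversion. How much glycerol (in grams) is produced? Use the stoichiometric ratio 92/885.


glycerol = oil * conv * (92/885)
= 625.5 * 0.9519 * 92 / 885
= 61.8961 g

61.8961 g


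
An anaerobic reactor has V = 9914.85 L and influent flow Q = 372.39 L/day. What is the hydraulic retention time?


HRT = V / Q
= 9914.85 / 372.39
= 26.6249 days

26.6249 days


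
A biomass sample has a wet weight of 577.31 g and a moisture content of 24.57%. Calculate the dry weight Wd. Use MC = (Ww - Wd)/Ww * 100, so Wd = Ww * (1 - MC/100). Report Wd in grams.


Wd = Ww * (1 - MC/100)
= 577.31 * (1 - 24.57/100)
= 435.4649 g

435.4649 g


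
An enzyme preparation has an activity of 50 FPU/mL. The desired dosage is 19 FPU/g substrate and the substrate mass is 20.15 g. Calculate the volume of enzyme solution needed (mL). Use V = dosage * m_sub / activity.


V = dosage * m_sub / activity
V = 19 * 20.15 / 50
V = 7.6570 mL

7.6570 mL


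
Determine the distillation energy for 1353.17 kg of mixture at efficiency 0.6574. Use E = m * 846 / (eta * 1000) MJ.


E = m * 846 / (eta * 1000)
= 1353.17 * 846 / (0.6574 * 1000)
= 1741.3779 MJ

1741.3779 MJ


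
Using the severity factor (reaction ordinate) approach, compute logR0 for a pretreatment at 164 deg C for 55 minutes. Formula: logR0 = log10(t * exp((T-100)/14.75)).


logR0 = log10(t * exp((T - 100) / 14.75))
= log10(55 * exp((164 - 100) / 14.75))
= 3.6248

3.6248


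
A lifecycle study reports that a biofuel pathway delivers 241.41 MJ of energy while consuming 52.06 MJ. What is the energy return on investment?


EROI = E_out / E_in
= 241.41 / 52.06
= 4.6371

4.6371


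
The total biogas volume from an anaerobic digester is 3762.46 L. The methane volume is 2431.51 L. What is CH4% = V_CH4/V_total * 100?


CH4% = V_CH4 / V_total * 100
= 2431.51 / 3762.46 * 100
= 64.6255%

64.6255%


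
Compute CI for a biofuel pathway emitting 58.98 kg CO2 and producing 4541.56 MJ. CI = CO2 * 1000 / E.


CI = CO2 * 1000 / E
= 58.98 * 1000 / 4541.56
= 12.9867 g CO2/MJ

12.9867 g CO2/MJ


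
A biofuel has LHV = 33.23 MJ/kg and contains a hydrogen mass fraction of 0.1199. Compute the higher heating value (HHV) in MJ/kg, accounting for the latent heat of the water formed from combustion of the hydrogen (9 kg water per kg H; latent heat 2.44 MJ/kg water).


HHV = LHV + H_frac * 9 * 2.44
= 33.23 + 0.1199 * 9 * 2.44
= 35.8630 MJ/kg

35.8630 MJ/kg


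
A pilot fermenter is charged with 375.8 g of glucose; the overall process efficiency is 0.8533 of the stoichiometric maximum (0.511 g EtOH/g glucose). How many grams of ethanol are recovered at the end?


Actual ethanol: m = 0.511 * 375.8 * 0.8533
m = 163.8624 g

163.8624 g


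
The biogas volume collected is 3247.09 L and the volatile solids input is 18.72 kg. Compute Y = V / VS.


Y = V / VS
= 3247.09 / 18.72
= 173.4557 L/kg VS

173.4557 L/kg VS


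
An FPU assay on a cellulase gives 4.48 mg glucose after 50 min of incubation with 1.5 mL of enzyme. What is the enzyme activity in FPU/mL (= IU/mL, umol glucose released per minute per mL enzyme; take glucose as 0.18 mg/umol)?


Activity = glucose_mg / (0.18 mg/umol * V_mL * t_min)
= 4.48 / (0.18 * 1.5 * 50)
= 0.3319 FPU/mL

0.3319 FPU/mL


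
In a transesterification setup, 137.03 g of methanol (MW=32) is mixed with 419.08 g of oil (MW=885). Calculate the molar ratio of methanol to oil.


Molar ratio = n_MeOH / n_oil = (MeOH/32) / (oil/885) = (MeOH * 885) / (32 * oil)
= (137.03 * 885) / (32 * 419.08)
= 9.0430

9.0430


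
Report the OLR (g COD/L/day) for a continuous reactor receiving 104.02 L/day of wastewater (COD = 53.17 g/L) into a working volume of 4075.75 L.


OLR = Q * S / V
= 104.02 * 53.17 / 4075.75
= 1.3570 g/L/day

1.3570 g/L/day


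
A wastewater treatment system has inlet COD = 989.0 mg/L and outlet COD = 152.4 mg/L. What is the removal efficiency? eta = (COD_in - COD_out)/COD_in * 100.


eta = (COD_in - COD_out) / COD_in * 100
= (989.0 - 152.4) / 989.0 * 100
= 84.5905%

84.5905%


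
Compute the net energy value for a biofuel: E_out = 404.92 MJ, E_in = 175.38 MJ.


NEV = E_out - E_in
= 404.92 - 175.38
= 229.5400 MJ

229.5400 MJ


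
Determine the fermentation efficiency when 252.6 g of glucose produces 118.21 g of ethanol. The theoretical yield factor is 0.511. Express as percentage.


Fermentation efficiency = (actual / (0.511 * glucose)) * 100
= (118.21 / (0.511 * 252.6)) * 100
= 91.5799%

91.5799%


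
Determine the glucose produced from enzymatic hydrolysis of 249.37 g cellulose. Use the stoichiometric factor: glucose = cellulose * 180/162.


glucose = cellulose * 180/162
= 249.37 * 180/162
= 277.0778 g

277.0778 g


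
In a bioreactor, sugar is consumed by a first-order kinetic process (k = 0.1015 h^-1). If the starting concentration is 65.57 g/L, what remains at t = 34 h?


S = S0 * exp(-k * t)
S = 65.57 * exp(-0.1015 * 34)
S = 2.0795 g/L

2.0795 g/L


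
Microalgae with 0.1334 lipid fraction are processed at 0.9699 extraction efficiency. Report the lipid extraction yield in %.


Y = lipid_content * extraction_eff * 100
= 0.1334 * 0.9699 * 100
= 12.9385%

12.9385%


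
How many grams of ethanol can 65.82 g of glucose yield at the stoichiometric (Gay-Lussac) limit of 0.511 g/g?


Theoretical ethanol yield: m_EtOH = 0.511 * m_glucose
m_EtOH = 0.511 * 65.82 = 33.6340 g

33.6340 g


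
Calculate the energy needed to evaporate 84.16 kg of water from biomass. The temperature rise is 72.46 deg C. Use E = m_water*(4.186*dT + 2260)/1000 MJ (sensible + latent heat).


E = m_water * (4.186 * dT + 2260) / 1000
= 84.16 * (4.186 * 72.46 + 2260) / 1000
= 215.7288 MJ

215.7288 MJ


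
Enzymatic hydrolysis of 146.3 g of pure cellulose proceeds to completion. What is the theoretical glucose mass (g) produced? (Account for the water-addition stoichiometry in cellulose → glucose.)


glucose = cellulose * 180/162
= 146.3 * 180/162
= 162.5556 g

162.5556 g


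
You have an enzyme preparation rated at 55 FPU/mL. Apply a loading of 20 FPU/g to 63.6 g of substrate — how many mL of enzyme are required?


V = dosage * m_sub / activity
V = 20 * 63.6 / 55
V = 23.1273 mL

23.1273 mL


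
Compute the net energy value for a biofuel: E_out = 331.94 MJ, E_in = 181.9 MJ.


NEV = E_out - E_in
= 331.94 - 181.9
= 150.0400 MJ

150.0400 MJ


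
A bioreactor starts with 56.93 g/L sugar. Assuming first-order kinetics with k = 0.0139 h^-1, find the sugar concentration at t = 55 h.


S = S0 * exp(-k * t)
S = 56.93 * exp(-0.0139 * 55)
S = 26.5047 g/L

26.5047 g/L


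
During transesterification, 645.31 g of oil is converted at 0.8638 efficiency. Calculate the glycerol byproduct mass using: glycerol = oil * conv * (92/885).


glycerol = oil * conv * (92/885)
= 645.31 * 0.8638 * 92 / 885
= 57.9464 g

57.9464 g


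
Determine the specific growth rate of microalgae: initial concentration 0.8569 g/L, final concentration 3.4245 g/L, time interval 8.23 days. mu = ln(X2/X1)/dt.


mu = ln(X2/X1) / dt
= ln(3.4245/0.8569) / 8.23
= 0.1683 per day

0.1683 per day


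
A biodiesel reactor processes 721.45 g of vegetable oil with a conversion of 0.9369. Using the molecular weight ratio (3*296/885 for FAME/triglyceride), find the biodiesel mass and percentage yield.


m_FAME = oil * conv * (3 * 296 / 885) = oil * conv * (888/885)
= 721.45 * 0.9369 * 888 / 885
= 678.2178 g
Y = m_FAME / oil * 100 = conv * (888/885) * 100
= 0.9369 * 888 / 885 * 100
= 94.01%

678.2178 g FAME; Y = 94.01%


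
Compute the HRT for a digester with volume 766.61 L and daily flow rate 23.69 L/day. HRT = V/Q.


HRT = V / Q
= 766.61 / 23.69
= 32.3601 days

32.3601 days


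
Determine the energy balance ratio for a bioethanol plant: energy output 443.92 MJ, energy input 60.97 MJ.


EROI = E_out / E_in
= 443.92 / 60.97
= 7.2810

7.2810


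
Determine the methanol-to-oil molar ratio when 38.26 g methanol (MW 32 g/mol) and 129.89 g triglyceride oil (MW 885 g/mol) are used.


Molar ratio = n_MeOH / n_oil = (MeOH/32) / (oil/885) = (MeOH * 885) / (32 * oil)
= (38.26 * 885) / (32 * 129.89)
= 8.1463

8.1463


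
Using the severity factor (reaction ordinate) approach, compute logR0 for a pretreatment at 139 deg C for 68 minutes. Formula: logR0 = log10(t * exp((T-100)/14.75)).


logR0 = log10(t * exp((T - 100) / 14.75))
= log10(68 * exp((139 - 100) / 14.75))
= 2.9808

2.9808


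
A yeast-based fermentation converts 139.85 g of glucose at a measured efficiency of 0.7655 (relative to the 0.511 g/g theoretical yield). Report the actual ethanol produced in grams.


Actual ethanol: m = 0.511 * 139.85 * 0.7655
m = 54.7052 g

54.7052 g


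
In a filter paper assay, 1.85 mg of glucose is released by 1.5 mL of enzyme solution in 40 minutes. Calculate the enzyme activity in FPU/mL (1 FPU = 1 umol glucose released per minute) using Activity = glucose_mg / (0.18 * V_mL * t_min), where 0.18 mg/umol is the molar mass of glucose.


Activity = glucose_mg / (0.18 mg/umol * V_mL * t_min)
= 1.85 / (0.18 * 1.5 * 40)
= 0.1713 FPU/mL

0.1713 FPU/mL


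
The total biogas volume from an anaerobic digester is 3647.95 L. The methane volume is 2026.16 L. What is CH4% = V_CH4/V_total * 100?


CH4% = V_CH4 / V_total * 100
= 2026.16 / 3647.95 * 100
= 55.5424%

55.5424%


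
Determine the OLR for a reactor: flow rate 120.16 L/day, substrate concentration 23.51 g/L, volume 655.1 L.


OLR = Q * S / V
= 120.16 * 23.51 / 655.1
= 4.3123 g/L/day

4.3123 g/L/day


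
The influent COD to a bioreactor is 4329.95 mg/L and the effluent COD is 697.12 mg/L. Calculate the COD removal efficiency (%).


eta = (COD_in - COD_out) / COD_in * 100
= (4329.95 - 697.12) / 4329.95 * 100
= 83.9000%

83.9000%


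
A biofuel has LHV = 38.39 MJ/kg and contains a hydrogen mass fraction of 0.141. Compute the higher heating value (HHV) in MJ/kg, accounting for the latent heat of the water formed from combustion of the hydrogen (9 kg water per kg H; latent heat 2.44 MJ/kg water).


HHV = LHV + H_frac * 9 * 2.44
= 38.39 + 0.141 * 9 * 2.44
= 41.4864 MJ/kg

41.4864 MJ/kg


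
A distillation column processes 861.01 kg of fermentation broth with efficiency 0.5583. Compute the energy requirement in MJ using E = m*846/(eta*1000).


E = m * 846 / (eta * 1000)
= 861.01 * 846 / (0.5583 * 1000)
= 1304.7008 MJ

1304.7008 MJ


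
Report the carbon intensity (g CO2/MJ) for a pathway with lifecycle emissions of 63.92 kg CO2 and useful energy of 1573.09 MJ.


CI = CO2 * 1000 / E
= 63.92 * 1000 / 1573.09
= 40.6334 g CO2/MJ

40.6334 g CO2/MJ


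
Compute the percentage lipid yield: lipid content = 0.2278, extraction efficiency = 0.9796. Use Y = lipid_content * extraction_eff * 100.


Y = lipid_content * extraction_eff * 100
= 0.2278 * 0.9796 * 100
= 22.3153%

22.3153%


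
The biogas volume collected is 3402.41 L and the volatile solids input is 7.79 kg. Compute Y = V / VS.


Y = V / VS
= 3402.41 / 7.79
= 436.7664 L/kg VS

436.7664 L/kg VS


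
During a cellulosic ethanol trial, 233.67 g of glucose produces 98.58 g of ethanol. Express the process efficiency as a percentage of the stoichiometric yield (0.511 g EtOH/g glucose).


Fermentation efficiency = (actual / (0.511 * glucose)) * 100
= (98.58 / (0.511 * 233.67)) * 100
= 82.5591%

82.5591%


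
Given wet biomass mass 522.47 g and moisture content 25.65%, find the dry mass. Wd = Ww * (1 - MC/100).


Wd = Ww * (1 - MC/100)
= 522.47 * (1 - 25.65/100)
= 388.4564 g

388.4564 g


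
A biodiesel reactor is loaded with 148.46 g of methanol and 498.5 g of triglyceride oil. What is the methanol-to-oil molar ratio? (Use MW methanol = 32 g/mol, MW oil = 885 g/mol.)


Molar ratio = n_MeOH / n_oil = (MeOH/32) / (oil/885) = (MeOH * 885) / (32 * oil)
= (148.46 * 885) / (32 * 498.5)
= 8.2364

8.2364


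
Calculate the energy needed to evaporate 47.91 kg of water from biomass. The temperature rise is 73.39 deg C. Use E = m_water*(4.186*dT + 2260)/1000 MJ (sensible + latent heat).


E = m_water * (4.186 * dT + 2260) / 1000
= 47.91 * (4.186 * 73.39 + 2260) / 1000
= 122.9951 MJ

122.9951 MJ


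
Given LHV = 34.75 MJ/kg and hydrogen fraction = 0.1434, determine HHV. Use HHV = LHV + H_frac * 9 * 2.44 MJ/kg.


HHV = LHV + H_frac * 9 * 2.44
= 34.75 + 0.1434 * 9 * 2.44
= 37.8991 MJ/kg

37.8991 MJ/kg


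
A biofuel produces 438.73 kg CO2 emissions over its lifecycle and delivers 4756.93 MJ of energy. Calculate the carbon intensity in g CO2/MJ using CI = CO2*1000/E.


CI = CO2 * 1000 / E
= 438.73 * 1000 / 4756.93
= 92.2297 g CO2/MJ

92.2297 g CO2/MJ


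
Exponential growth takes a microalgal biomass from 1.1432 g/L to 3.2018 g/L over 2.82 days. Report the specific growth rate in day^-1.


mu = ln(X2/X1) / dt
= ln(3.2018/1.1432) / 2.82
= 0.3652 per day

0.3652 per day


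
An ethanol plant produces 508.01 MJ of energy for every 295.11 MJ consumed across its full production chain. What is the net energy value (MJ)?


NEV = E_out - E_in
= 508.01 - 295.11
= 212.9000 MJ

212.9000 MJ


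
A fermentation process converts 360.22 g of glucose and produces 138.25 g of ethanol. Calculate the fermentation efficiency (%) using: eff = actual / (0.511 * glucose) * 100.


Fermentation efficiency = (actual / (0.511 * glucose)) * 100
= (138.25 / (0.511 * 360.22)) * 100
= 75.1063%

75.1063%


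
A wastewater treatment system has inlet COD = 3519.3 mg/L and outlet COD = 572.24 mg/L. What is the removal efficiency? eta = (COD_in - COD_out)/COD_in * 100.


eta = (COD_in - COD_out) / COD_in * 100
= (3519.3 - 572.24) / 3519.3 * 100
= 83.7399%

83.7399%


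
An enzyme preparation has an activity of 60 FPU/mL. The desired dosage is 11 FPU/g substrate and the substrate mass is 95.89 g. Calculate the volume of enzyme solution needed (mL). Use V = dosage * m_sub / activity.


V = dosage * m_sub / activity
V = 11 * 95.89 / 60
V = 17.5798 mL

17.5798 mL


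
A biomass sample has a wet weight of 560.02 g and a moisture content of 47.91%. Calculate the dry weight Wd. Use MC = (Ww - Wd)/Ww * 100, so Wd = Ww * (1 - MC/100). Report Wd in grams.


Wd = Ww * (1 - MC/100)
= 560.02 * (1 - 47.91/100)
= 291.7144 g

291.7144 g


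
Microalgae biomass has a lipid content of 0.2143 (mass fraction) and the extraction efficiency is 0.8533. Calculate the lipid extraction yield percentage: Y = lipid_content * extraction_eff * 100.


Y = lipid_content * extraction_eff * 100
= 0.2143 * 0.8533 * 100
= 18.2862%

18.2862%


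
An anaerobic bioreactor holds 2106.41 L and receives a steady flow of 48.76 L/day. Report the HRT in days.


HRT = V / Q
= 2106.41 / 48.76
= 43.1995 days

43.1995 days


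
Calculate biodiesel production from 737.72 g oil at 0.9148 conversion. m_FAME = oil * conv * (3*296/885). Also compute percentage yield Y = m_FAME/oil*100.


m_FAME = oil * conv * (3 * 296 / 885) = oil * conv * (888/885)
= 737.72 * 0.9148 * 888 / 885
= 677.1539 g
Y = m_FAME / oil * 100 = conv * (888/885) * 100
= 0.9148 * 888 / 885 * 100
= 91.79%

677.1539 g FAME; Y = 91.79%


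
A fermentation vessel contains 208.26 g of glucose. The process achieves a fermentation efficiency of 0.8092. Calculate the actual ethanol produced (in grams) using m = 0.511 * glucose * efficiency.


Actual ethanol: m = 0.511 * 208.26 * 0.8092
m = 86.1158 g

86.1158 g


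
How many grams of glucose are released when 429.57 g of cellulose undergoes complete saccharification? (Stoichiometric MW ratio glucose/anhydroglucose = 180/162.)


glucose = cellulose * 180/162
= 429.57 * 180/162
= 477.3000 g

477.3000 g


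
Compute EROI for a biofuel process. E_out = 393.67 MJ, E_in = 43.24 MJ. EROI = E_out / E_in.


EROI = E_out / E_in
= 393.67 / 43.24
= 9.1043

9.1043


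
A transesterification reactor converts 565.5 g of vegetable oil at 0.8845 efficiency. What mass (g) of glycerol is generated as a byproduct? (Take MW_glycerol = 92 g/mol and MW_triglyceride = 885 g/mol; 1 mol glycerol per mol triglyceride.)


glycerol = oil * conv * (92/885)
= 565.5 * 0.8845 * 92 / 885
= 51.9966 g

51.9966 g


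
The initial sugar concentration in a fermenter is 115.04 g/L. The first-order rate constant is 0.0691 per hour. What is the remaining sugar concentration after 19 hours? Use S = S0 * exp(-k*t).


S = S0 * exp(-k * t)
S = 115.04 * exp(-0.0691 * 19)
S = 30.9502 g/L

30.9502 g/L


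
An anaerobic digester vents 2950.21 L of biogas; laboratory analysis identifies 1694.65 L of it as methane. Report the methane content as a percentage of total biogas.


CH4% = V_CH4 / V_total * 100
= 1694.65 / 2950.21 * 100
= 57.4417%

57.4417%


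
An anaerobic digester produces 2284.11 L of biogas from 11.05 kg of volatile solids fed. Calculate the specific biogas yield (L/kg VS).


Y = V / VS
= 2284.11 / 11.05
= 206.7068 L/kg VS

206.7068 L/kg VS


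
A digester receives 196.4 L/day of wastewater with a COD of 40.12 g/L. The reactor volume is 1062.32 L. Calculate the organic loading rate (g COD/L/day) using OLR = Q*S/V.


OLR = Q * S / V
= 196.4 * 40.12 / 1062.32
= 7.4173 g/L/day

7.4173 g/L/day


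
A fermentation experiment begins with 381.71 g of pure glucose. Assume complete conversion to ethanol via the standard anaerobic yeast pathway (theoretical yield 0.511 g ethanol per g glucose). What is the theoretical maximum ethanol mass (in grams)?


Theoretical ethanol yield: m_EtOH = 0.511 * m_glucose
m_EtOH = 0.511 * 381.71 = 195.0538 g

195.0538 g


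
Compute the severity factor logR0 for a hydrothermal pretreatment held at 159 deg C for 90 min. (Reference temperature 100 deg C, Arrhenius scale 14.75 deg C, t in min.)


logR0 = log10(t * exp((T - 100) / 14.75))
= log10(90 * exp((159 - 100) / 14.75))
= 3.6914

3.6914


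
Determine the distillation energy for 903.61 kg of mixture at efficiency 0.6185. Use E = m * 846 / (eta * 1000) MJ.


E = m * 846 / (eta * 1000)
= 903.61 * 846 / (0.6185 * 1000)
= 1235.9807 MJ

1235.9807 MJ


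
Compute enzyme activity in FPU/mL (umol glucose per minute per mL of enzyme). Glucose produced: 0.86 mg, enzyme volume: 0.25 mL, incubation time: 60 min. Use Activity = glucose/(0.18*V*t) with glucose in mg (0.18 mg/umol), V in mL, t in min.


Activity = glucose_mg / (0.18 mg/umol * V_mL * t_min)
= 0.86 / (0.18 * 0.25 * 60)
= 0.3185 FPU/mL

0.3185 FPU/mL


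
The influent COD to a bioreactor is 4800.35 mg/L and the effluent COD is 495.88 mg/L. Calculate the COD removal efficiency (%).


eta = (COD_in - COD_out) / COD_in * 100
= (4800.35 - 495.88) / 4800.35 * 100
= 89.6699%

89.6699%


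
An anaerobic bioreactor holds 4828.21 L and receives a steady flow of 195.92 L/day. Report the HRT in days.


HRT = V / Q
= 4828.21 / 195.92
= 24.6438 days

24.6438 days


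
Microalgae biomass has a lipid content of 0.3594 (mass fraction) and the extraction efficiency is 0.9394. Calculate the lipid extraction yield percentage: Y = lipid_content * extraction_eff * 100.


Y = lipid_content * extraction_eff * 100
= 0.3594 * 0.9394 * 100
= 33.7620%

33.7620%


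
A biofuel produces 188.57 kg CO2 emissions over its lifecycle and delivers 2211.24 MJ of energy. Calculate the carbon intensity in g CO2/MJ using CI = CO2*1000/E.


CI = CO2 * 1000 / E
= 188.57 * 1000 / 2211.24
= 85.2779 g CO2/MJ

85.2779 g CO2/MJ


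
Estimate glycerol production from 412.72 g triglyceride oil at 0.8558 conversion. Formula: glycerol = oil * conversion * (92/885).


glycerol = oil * conv * (92/885)
= 412.72 * 0.8558 * 92 / 885
= 36.7174 g

36.7174 g


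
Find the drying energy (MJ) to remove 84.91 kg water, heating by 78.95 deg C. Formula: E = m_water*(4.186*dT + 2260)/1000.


E = m_water * (4.186 * dT + 2260) / 1000
= 84.91 * (4.186 * 78.95 + 2260) / 1000
= 219.9581 MJ

219.9581 MJ


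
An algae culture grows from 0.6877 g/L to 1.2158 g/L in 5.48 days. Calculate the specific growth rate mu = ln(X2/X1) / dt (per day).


mu = ln(X2/X1) / dt
= ln(1.2158/0.6877) / 5.48
= 0.1040 per day

0.1040 per day


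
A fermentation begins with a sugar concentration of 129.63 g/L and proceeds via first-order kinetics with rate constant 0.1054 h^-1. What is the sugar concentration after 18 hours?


S = S0 * exp(-k * t)
S = 129.63 * exp(-0.1054 * 18)
S = 19.4429 g/L

19.4429 g/L


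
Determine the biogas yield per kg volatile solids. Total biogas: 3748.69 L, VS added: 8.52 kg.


Y = V / VS
= 3748.69 / 8.52
= 439.9871 L/kg VS

439.9871 L/kg VS


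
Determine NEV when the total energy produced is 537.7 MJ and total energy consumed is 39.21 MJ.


NEV = E_out - E_in
= 537.7 - 39.21
= 498.4900 MJ

498.4900 MJ


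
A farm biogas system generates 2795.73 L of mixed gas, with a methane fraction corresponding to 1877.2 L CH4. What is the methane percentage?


CH4% = V_CH4 / V_total * 100
= 1877.2 / 2795.73 * 100
= 67.1453%

67.1453%


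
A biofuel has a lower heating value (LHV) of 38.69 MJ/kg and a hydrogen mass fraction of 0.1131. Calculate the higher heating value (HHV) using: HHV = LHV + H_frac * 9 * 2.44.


HHV = LHV + H_frac * 9 * 2.44
= 38.69 + 0.1131 * 9 * 2.44
= 41.1737 MJ/kg

41.1737 MJ/kg


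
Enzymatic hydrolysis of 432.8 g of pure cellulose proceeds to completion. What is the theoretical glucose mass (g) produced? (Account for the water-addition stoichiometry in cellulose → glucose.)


glucose = cellulose * 180/162
= 432.8 * 180/162
= 480.8889 g

480.8889 g


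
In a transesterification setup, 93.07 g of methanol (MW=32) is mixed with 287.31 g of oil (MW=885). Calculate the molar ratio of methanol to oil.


Molar ratio = n_MeOH / n_oil = (MeOH/32) / (oil/885) = (MeOH * 885) / (32 * oil)
= (93.07 * 885) / (32 * 287.31)
= 8.9588

8.9588


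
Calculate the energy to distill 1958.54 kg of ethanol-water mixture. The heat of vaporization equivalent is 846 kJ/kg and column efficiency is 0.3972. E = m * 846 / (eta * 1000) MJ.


E = m * 846 / (eta * 1000)
= 1958.54 * 846 / (0.3972 * 1000)
= 4171.5127 MJ

4171.5127 MJ


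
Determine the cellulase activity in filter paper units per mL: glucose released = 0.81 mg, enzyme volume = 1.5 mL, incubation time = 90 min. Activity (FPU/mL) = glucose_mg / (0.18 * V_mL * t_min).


Activity = glucose_mg / (0.18 mg/umol * V_mL * t_min)
= 0.81 / (0.18 * 1.5 * 90)
= 0.0333 FPU/mL

0.0333 FPU/mL


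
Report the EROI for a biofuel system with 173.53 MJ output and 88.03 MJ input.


EROI = E_out / E_in
= 173.53 / 88.03
= 1.9713

1.9713


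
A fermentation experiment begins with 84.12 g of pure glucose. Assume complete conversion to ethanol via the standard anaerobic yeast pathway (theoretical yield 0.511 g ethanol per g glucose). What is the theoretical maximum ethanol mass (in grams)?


Theoretical ethanol yield: m_EtOH = 0.511 * m_glucose
m_EtOH = 0.511 * 84.12 = 42.9853 g

42.9853 g


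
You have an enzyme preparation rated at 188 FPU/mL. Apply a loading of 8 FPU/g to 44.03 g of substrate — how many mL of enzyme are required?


V = dosage * m_sub / activity
V = 8 * 44.03 / 188
V = 1.8736 mL

1.8736 mL


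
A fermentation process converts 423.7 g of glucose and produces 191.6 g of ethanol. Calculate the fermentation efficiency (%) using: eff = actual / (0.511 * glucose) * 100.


Fermentation efficiency = (actual / (0.511 * glucose)) * 100
= (191.6 / (0.511 * 423.7)) * 100
= 88.4945%

88.4945%


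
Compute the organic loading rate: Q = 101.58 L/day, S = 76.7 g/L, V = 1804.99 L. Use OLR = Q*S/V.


OLR = Q * S / V
= 101.58 * 76.7 / 1804.99
= 4.3165 g/L/day

4.3165 g/L/day


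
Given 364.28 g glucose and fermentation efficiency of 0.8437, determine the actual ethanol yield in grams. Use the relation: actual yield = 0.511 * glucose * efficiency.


Actual ethanol: m = 0.511 * 364.28 * 0.8437
m = 157.0523 g

157.0523 g


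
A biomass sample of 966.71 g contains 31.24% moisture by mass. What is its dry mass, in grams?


Wd = Ww * (1 - MC/100)
= 966.71 * (1 - 31.24/100)
= 664.7098 g

664.7098 g


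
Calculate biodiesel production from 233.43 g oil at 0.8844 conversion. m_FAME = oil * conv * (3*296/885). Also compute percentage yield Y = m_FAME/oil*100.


m_FAME = oil * conv * (3 * 296 / 885) = oil * conv * (888/885)
= 233.43 * 0.8844 * 888 / 885
= 207.1453 g
Y = m_FAME / oil * 100 = conv * (888/885) * 100
= 0.8844 * 888 / 885 * 100
= 88.74%

207.1453 g FAME; Y = 88.74%


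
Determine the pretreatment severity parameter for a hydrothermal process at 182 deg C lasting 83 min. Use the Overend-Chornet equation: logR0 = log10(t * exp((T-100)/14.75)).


logR0 = log10(t * exp((T - 100) / 14.75))
= log10(83 * exp((182 - 100) / 14.75))
= 4.3335

4.3335


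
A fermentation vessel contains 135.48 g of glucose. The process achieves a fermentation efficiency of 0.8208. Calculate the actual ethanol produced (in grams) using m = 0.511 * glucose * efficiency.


Actual ethanol: m = 0.511 * 135.48 * 0.8208
m = 56.8242 g

56.8242 g


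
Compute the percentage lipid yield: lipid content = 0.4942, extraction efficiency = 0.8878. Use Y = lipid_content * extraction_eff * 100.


Y = lipid_content * extraction_eff * 100
= 0.4942 * 0.8878 * 100
= 43.8751%

43.8751%


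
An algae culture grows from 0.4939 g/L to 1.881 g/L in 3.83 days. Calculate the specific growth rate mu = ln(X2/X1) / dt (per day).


mu = ln(X2/X1) / dt
= ln(1.881/0.4939) / 3.83
= 0.3491 per day

0.3491 per day


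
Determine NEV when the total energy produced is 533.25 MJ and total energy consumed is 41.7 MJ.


NEV = E_out - E_in
= 533.25 - 41.7
= 491.5500 MJ

491.5500 MJ


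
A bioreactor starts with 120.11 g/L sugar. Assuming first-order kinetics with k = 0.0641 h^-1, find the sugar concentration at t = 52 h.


S = S0 * exp(-k * t)
S = 120.11 * exp(-0.0641 * 52)
S = 4.2854 g/L

4.2854 g/L


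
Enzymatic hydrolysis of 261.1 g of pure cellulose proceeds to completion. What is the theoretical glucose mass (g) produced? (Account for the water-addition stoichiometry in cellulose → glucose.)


glucose = cellulose * 180/162
= 261.1 * 180/162
= 290.1111 g

290.1111 g


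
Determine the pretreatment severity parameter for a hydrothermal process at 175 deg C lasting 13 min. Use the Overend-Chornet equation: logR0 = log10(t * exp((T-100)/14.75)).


logR0 = log10(t * exp((T - 100) / 14.75))
= log10(13 * exp((175 - 100) / 14.75))
= 3.3222

3.3222


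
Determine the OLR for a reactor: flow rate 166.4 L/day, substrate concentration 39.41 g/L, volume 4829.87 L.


OLR = Q * S / V
= 166.4 * 39.41 / 4829.87
= 1.3578 g/L/day

1.3578 g/L/day


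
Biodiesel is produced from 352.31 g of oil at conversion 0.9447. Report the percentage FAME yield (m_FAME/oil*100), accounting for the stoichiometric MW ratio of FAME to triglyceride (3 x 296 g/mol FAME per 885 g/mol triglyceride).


m_FAME = oil * conv * (3 * 296 / 885) = oil * conv * (888/885)
= 352.31 * 0.9447 * 888 / 885
= 333.9555 g
Y = m_FAME / oil * 100 = conv * (888/885) * 100
= 0.9447 * 888 / 885 * 100
= 94.79%

94.79%


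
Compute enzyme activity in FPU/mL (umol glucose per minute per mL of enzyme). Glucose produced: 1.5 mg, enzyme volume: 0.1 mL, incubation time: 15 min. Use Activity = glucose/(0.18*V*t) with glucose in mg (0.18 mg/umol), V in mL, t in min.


Activity = glucose_mg / (0.18 mg/umol * V_mL * t_min)
= 1.5 / (0.18 * 0.1 * 15)
= 5.5556 FPU/mL

5.5556 FPU/mL


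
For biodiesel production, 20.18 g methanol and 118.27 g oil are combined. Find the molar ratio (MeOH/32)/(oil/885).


Molar ratio = n_MeOH / n_oil = (MeOH/32) / (oil/885) = (MeOH * 885) / (32 * oil)
= (20.18 * 885) / (32 * 118.27)
= 4.7189

4.7189


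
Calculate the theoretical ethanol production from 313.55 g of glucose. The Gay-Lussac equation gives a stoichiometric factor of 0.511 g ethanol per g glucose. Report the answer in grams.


Theoretical ethanol yield: m_EtOH = 0.511 * m_glucose
m_EtOH = 0.511 * 313.55 = 160.2241 g

160.2241 g


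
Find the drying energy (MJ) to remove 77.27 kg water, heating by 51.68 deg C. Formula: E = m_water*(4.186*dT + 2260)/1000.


E = m_water * (4.186 * dT + 2260) / 1000
= 77.27 * (4.186 * 51.68 + 2260) / 1000
= 191.3462 MJ

191.3462 MJ


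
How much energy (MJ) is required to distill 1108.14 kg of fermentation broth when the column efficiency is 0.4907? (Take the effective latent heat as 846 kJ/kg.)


E = m * 846 / (eta * 1000)
= 1108.14 * 846 / (0.4907 * 1000)
= 1910.5083 MJ

1910.5083 MJ


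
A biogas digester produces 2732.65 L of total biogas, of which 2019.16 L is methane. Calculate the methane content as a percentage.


CH4% = V_CH4 / V_total * 100
= 2019.16 / 2732.65 * 100
= 73.8902%

73.8902%


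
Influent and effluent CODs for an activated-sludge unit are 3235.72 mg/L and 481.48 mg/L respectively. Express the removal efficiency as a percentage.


eta = (COD_in - COD_out) / COD_in * 100
= (3235.72 - 481.48) / 3235.72 * 100
= 85.1198%

85.1198%


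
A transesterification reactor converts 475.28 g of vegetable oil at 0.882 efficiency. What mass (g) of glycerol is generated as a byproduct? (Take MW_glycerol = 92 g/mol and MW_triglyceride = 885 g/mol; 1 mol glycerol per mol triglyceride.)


glycerol = oil * conv * (92/885)
= 475.28 * 0.882 * 92 / 885
= 43.5775 g

43.5775 g


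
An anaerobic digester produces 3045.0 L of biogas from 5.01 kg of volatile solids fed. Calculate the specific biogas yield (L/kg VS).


Y = V / VS
= 3045.0 / 5.01
= 607.7844 L/kg VS

607.7844 L/kg VS


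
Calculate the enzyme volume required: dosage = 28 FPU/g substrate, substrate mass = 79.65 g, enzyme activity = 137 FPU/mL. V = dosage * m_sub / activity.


V = dosage * m_sub / activity
V = 28 * 79.65 / 137
V = 16.2788 mL

16.2788 mL


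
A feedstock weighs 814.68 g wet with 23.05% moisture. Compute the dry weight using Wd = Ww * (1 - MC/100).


Wd = Ww * (1 - MC/100)
= 814.68 * (1 - 23.05/100)
= 626.8963 g

626.8963 g
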